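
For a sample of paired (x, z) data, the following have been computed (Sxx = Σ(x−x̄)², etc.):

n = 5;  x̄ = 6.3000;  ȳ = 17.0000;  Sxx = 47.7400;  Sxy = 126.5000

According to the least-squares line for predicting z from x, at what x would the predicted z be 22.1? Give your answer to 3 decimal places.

b = Sxy/Sxx = 126.5/47.74 = 2.649770
a = ȳ − b·x̄ = 17 − 2.649770·6.3 = 0.306452
Set a + b·x = 22.1: x = (22.1 − 0.306452) / 2.649770 = 8.224696

8.225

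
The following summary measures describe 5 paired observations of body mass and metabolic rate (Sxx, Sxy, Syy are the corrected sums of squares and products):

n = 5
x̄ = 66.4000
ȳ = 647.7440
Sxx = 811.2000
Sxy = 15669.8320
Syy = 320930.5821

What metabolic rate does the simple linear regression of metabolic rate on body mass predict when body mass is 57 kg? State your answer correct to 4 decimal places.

466.1656

b = Sxy/Sxx = 15669.832/811.2 = 19.316854
a = ȳ − b·x̄ = 647.744 − 19.316854·66.4 = -634.895108
ŷ(57) = a + b·57 = -634.895108 + 19.316854·57 = 466.165572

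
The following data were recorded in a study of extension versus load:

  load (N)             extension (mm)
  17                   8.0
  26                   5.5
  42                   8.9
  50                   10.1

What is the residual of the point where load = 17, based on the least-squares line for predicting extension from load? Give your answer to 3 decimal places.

1.392

n = 4, Σx = 135, Σy = 32.5, Σxy = 1157.8, Σx² = 5229
Sxx = Σx² − (Σx)²/n = 5229 − 4556.25 = 672.75
Sxy = Σxy − (Σx)(Σy)/n = 1157.8 − 1096.875 = 60.925
b = Sxy/Sxx = 60.925/672.75 = 0.090561
a = ȳ − b·x̄ = 8.125 − 0.090561·33.75 = 5.068562
ŷ(17) = 5.068562 + 0.090561·17 = 6.608101
residual = y − ŷ = 8.0 − 6.608101 = 1.391899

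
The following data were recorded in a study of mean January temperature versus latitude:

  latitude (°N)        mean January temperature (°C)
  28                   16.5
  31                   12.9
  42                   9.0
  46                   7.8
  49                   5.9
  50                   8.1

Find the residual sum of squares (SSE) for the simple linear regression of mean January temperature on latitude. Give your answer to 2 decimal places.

6.99

n = 6, Σx = 246, Σy = 60.2, Σxy = 2292.8, Σx² = 10526, Σy² = 680.92
Sxx = Σx² − (Σx)²/n = 10526 − 10086 = 440
Sxy = Σxy − (Σx)(Σy)/n = 2292.8 − 2468.2 = -175.4
Syy = Σy² − (Σy)²/n = 680.92 − 604.006667 = 76.913333
b = Sxy/Sxx = -175.4/440 = -0.398636
SSE = Syy − b·Sxy = 76.913333 − (-0.398636)·(-175.4) = 6.992515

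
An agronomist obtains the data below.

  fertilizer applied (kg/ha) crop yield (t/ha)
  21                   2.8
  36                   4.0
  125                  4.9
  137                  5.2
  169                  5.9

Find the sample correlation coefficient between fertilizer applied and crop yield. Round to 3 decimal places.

n = 5, Σx = 488, Σy = 22.8, Σxy = 2524.8, Σx² = 64692, Σy² = 109.7
Sxx = Σx² − (Σx)²/n = 64692 − 47628.8 = 17063.2
Sxy = Σxy − (Σx)(Σy)/n = 2524.8 − 2225.28 = 299.52
Syy = Σy² − (Σy)²/n = 109.7 − 103.968 = 5.732
r = Sxy/√(Sxx·Syy) = 299.52/√(97806.2624) = 299.52/312.739928 = 0.957729

0.958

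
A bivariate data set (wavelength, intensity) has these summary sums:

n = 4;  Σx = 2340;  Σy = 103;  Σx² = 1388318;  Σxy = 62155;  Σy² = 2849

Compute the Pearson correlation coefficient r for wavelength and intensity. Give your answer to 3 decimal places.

Sxx = Σx² − (Σx)²/n = 1388318 − 1368900 = 19418
Sxy = Σxy − (Σx)(Σy)/n = 62155 − 60255 = 1900
Syy = Σy² − (Σy)²/n = 2849 − 2652.25 = 196.75
r = Sxy/√(Sxx·Syy) = 1900/√(3820491.5) = 1900/1954.607761 = 0.972062

0.972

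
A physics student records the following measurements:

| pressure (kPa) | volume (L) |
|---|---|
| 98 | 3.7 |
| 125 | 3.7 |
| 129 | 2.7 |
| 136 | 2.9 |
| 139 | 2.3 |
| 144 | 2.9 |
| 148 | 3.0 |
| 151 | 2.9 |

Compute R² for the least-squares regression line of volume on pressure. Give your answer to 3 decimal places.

n = 8, Σx = 1070, Σy = 24.1, Σxy = 3187, Σx² = 145128, Σy² = 74.19
Sxx = Σx² − (Σx)²/n = 145128 − 143112.5 = 2015.5
Sxy = Σxy − (Σx)(Σy)/n = 3187 − 3223.375 = -36.375
Syy = Σy² − (Σy)²/n = 74.19 − 72.60125 = 1.58875
R² = Sxy²/(Sxx·Syy) = (-36.375)²/(2015.5·1.58875) = 0.413207

0.413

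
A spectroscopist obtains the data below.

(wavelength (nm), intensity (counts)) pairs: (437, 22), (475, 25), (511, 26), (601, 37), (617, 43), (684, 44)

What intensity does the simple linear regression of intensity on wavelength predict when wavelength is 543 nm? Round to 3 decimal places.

31.721

n = 6, Σx = 3325, Σy = 197, Σxy = 113639, Σx² = 1887461
Sxx = Σx² − (Σx)²/n = 1887461 − 1842604.166667 = 44856.833333
Sxy = Σxy − (Σx)(Σy)/n = 113639 − 109170.833333 = 4468.166667
b = Sxy/Sxx = 4468.166667/44856.833333 = 0.099609
a = ȳ − b·x̄ = 32.833333 − 0.099609·554.166667 = -22.366930
ŷ(543) = a + b·543 = -22.366930 + 0.099609·543 = 31.721027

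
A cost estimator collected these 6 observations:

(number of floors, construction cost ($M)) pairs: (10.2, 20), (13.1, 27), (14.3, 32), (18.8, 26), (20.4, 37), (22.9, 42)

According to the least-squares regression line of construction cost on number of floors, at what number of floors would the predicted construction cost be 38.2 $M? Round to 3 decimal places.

22.038

n = 6, Σx = 99.7, Σy = 184, Σxy = 3220.7, Σx² = 1774.15
Sxx = Σx² − (Σx)²/n = 1774.15 − 1656.681667 = 117.468333
Sxy = Σxy − (Σx)(Σy)/n = 3220.7 − 3057.466667 = 163.233333
b = Sxy/Sxx = 163.233333/117.468333 = 1.389594
a = ȳ − b·x̄ = 30.666667 − 1.389594·16.616667 = 7.576240
Set a + b·x = 38.2: x = (38.2 − 7.576240) / 1.389594 = 22.037913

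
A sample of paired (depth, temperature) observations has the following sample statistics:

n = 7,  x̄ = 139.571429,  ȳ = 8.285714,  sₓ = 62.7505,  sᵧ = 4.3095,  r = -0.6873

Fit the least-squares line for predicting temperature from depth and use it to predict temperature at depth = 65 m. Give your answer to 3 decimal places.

11.806

b = r · sᵧ/sₓ = -0.6873 · 4.3095/62.7505 = -0.047202
a = ȳ − b·x̄ = 8.285714 − (-0.047202)·139.571429 = 14.873698
ŷ(65) = a + b·65 = 14.873698 + (-0.047202)·65 = 11.805599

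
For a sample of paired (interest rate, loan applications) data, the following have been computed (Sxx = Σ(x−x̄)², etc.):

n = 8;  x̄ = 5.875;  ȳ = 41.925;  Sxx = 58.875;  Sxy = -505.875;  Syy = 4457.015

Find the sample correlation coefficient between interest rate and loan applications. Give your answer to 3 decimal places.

-0.988

r = Sxy/√(Sxx·Syy) = -505.875/√(262406.758125) = -505.875/512.256535 = -0.987542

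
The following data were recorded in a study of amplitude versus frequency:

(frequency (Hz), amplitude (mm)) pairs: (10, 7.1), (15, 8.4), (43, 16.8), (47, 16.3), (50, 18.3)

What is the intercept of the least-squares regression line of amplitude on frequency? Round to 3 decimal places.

n = 5, Σx = 165, Σy = 66.9, Σxy = 2600.5, Σx² = 6883
Sxx = Σx² − (Σx)²/n = 6883 − 5445 = 1438
Sxy = Σxy − (Σx)(Σy)/n = 2600.5 − 2207.7 = 392.8
b = Sxy/Sxx = 392.8/1438 = 0.273157
a = ȳ − b·x̄ = 13.38 − 0.273157·33 = 4.365814

4.366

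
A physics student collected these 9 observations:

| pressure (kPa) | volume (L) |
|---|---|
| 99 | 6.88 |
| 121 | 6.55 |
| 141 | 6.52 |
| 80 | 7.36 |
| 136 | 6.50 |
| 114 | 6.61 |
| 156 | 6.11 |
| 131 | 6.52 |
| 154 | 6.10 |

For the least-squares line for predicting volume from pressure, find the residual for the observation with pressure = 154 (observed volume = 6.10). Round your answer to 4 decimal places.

n = 9, Σx = 1132, Σy = 59.15, Σxy = 7366.01, Σx² = 147428
Sxx = Σx² − (Σx)²/n = 147428 − 142380.444444 = 5047.555556
Sxy = Σxy − (Σx)(Σy)/n = 7366.01 − 7439.755556 = -73.745556
b = Sxy/Sxx = -73.745556/5047.555556 = -0.014610
a = ȳ − b·x̄ = 6.572222 − (-0.014610)·125.777778 = 8.409855
ŷ(154) = 8.409855 + (-0.014610)·154 = 6.159891
residual = y − ŷ = 6.10 − 6.159891 = -0.059891

-0.0599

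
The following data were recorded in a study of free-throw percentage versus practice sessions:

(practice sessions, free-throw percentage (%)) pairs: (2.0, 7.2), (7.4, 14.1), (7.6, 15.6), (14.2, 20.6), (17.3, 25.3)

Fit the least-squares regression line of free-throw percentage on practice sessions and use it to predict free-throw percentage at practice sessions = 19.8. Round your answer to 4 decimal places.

27.8521

n = 5, Σx = 48.5, Σy = 82.8, Σxy = 967.51, Σx² = 617.45
Sxx = Σx² − (Σx)²/n = 617.45 − 470.45 = 147
Sxy = Σxy − (Σx)(Σy)/n = 967.51 − 803.16 = 164.35
b = Sxy/Sxx = 164.35/147 = 1.118027
a = ȳ − b·x̄ = 16.56 − 1.118027·9.7 = 5.715136
ŷ(19.8) = a + b·19.8 = 5.715136 + 1.118027·19.8 = 27.852075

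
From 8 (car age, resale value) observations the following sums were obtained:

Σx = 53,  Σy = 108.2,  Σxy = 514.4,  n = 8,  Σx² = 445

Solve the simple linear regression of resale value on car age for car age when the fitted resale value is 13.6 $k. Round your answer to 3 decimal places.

Sxx = Σx² − (Σx)²/n = 445 − 351.125 = 93.875
Sxy = Σxy − (Σx)(Σy)/n = 514.4 − 716.825 = -202.425
b = Sxy/Sxx = -202.425/93.875 = -2.156325
a = ȳ − b·x̄ = 13.525 − (-2.156325)·6.625 = 27.810652
Set a + b·x = 13.6: x = (13.6 − 27.810652) / (-2.156325) = 6.590219

6.590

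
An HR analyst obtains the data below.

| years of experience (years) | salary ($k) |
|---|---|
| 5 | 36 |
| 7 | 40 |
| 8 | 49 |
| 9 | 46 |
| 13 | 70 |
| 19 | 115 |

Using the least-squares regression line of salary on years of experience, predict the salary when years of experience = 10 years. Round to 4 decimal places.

58.3739

n = 6, Σx = 61, Σy = 356, Σxy = 4361, Σx² = 749
Sxx = Σx² − (Σx)²/n = 749 − 620.166667 = 128.833333
Sxy = Σxy − (Σx)(Σy)/n = 4361 − 3619.333333 = 741.666667
b = Sxy/Sxx = 741.666667/128.833333 = 5.756792
a = ȳ − b·x̄ = 59.333333 − 5.756792·10.166667 = 0.805951
ŷ(10) = a + b·10 = 0.805951 + 5.756792·10 = 58.373868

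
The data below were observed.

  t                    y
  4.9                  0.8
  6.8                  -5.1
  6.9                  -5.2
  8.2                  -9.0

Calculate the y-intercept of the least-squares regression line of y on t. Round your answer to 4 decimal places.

15.3178

n = 4, Σx = 26.8, Σy = -18.5, Σxy = -140.44, Σx² = 185.1
Sxx = Σx² − (Σx)²/n = 185.1 − 179.56 = 5.54
Sxy = Σxy − (Σx)(Σy)/n = -140.44 − (-123.95) = -16.49
b = Sxy/Sxx = -16.49/5.54 = -2.976534
a = ȳ − b·x̄ = -4.625 − (-2.976534)·6.7 = 15.317780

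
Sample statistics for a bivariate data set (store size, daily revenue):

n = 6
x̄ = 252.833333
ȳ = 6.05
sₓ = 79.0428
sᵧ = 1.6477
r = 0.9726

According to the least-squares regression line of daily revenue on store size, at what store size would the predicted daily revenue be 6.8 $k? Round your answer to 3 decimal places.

289.826

b = r · sᵧ/sₓ = 0.9726 · 1.6477/79.0428 = 0.020274
a = ȳ − b·x̄ = 6.05 − 0.020274·252.833333 = 0.923931
Set a + b·x = 6.8: x = (6.8 − 0.923931) / 0.020274 = 289.825619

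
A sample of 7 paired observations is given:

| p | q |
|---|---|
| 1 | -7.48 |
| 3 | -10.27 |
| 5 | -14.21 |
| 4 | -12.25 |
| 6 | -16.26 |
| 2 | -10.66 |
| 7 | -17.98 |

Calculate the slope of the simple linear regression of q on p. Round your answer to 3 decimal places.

n = 7, Σx = 28, Σy = -89.11, Σxy = -403.08, Σx² = 140
Sxx = Σx² − (Σx)²/n = 140 − 112 = 28
Sxy = Σxy − (Σx)(Σy)/n = -403.08 − (-356.44) = -46.64
b = Sxy/Sxx = -46.64/28 = -1.665714

-1.666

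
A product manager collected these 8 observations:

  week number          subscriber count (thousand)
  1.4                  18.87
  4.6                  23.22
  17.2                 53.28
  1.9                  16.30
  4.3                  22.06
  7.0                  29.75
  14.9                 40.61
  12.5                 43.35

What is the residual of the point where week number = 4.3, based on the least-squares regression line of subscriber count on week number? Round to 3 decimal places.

n = 8, Σx = 63.8, Σy = 247.44, Σxy = 2530.688, Σx² = 768.32
Sxx = Σx² − (Σx)²/n = 768.32 − 508.805 = 259.515
Sxy = Σxy − (Σx)(Σy)/n = 2530.688 − 1973.334 = 557.354
b = Sxy/Sxx = 557.354/259.515 = 2.147675
a = ȳ − b·x̄ = 30.93 − 2.147675·7.975 = 13.802288
ŷ(4.3) = 13.802288 + 2.147675·4.3 = 23.037293
residual = y − ŷ = 22.06 − 23.037293 = -0.977293

-0.977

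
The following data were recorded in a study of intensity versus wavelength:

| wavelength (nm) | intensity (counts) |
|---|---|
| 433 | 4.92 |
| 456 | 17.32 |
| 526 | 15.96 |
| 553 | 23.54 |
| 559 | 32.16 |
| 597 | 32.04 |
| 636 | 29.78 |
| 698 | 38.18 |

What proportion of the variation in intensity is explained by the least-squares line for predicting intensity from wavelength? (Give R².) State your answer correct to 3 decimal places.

n = 8, Σx = 4458, Σy = 193.9, Σxy = 114135.9, Σx² = 2538500, Σy² = 5538.43
Sxx = Σx² − (Σx)²/n = 2538500 − 2484220.5 = 54279.5
Sxy = Σxy − (Σx)(Σy)/n = 114135.9 − 108050.775 = 6085.125
Syy = Σy² − (Σy)²/n = 5538.43 − 4699.65125 = 838.77875
R² = Sxy²/(Sxx·Syy) = (6085.125)²/(54279.5·838.77875) = 0.813309

0.813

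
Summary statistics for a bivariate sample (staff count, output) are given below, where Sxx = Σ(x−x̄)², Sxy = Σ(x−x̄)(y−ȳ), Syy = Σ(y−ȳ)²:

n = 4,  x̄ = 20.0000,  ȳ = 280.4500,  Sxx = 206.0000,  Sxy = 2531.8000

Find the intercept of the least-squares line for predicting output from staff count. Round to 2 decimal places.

b = Sxy/Sxx = 2531.8/206 = 12.290291
a = ȳ − b·x̄ = 280.45 − 12.290291·20 = 34.644175

34.64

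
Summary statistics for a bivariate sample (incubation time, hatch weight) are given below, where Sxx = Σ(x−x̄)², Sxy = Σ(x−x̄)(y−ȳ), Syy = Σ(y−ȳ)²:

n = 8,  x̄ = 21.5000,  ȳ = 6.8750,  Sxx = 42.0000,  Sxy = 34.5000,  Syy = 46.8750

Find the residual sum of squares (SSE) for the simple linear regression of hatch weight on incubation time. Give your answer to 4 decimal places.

b = Sxy/Sxx = 34.5/42 = 0.821429
SSE = Syy − b·Sxy = 46.875 − 0.821429·34.5 = 18.535714

18.5357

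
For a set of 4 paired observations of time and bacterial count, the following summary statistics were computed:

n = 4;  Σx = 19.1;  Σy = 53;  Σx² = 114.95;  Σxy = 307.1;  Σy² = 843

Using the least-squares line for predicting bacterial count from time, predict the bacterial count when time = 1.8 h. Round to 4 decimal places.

Sxx = Σx² − (Σx)²/n = 114.95 − 91.2025 = 23.7475
Sxy = Σxy − (Σx)(Σy)/n = 307.1 − 253.075 = 54.025
b = Sxy/Sxx = 54.025/23.7475 = 2.274976
a = ȳ − b·x̄ = 13.25 − 2.274976·4.775 = 2.386988
ŷ(1.8) = a + b·1.8 = 2.386988 + 2.274976·1.8 = 6.481945

6.4819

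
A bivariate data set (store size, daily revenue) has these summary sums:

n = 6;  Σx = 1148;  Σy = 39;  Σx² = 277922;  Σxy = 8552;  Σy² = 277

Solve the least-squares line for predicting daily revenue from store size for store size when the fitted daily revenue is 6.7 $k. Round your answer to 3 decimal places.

Sxx = Σx² − (Σx)²/n = 277922 − 219650.666667 = 58271.333333
Sxy = Σxy − (Σx)(Σy)/n = 8552 − 7462 = 1090
b = Sxy/Sxx = 1090/58271.333333 = 0.018706
a = ȳ − b·x̄ = 6.5 − 0.018706·191.333333 = 2.920996
Set a + b·x = 6.7: x = (6.7 − 2.920996) / 0.018706 = 202.025321

202.025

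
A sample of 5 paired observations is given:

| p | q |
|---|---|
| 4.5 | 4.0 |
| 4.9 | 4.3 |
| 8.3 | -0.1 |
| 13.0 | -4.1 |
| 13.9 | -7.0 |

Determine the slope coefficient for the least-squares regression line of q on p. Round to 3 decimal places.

n = 5, Σx = 44.6, Σy = -2.9, Σxy = -112.36, Σx² = 475.36
Sxx = Σx² − (Σx)²/n = 475.36 − 397.832 = 77.528
Sxy = Σxy − (Σx)(Σy)/n = -112.36 − (-25.868) = -86.492
b = Sxy/Sxx = -86.492/77.528 = -1.115623

-1.116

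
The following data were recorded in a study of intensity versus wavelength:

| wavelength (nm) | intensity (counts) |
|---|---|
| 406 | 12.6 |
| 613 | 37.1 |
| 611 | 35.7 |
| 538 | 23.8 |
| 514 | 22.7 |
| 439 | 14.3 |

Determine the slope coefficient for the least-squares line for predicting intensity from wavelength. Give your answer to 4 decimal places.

0.1187

n = 6, Σx = 3121, Σy = 146.2, Σxy = 80420.5, Σx² = 1660287
Sxx = Σx² − (Σx)²/n = 1660287 − 1623440.166667 = 36846.833333
Sxy = Σxy − (Σx)(Σy)/n = 80420.5 − 76048.366667 = 4372.133333
b = Sxy/Sxx = 4372.133333/36846.833333 = 0.118657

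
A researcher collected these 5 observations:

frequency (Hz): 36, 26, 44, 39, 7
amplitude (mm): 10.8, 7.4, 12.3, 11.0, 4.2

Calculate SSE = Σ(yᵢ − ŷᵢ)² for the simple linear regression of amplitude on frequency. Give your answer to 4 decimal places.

n = 5, Σx = 152, Σy = 45.7, Σxy = 1580.8, Σx² = 5478, Σy² = 461.33
Sxx = Σx² − (Σx)²/n = 5478 − 4620.8 = 857.2
Sxy = Σxy − (Σx)(Σy)/n = 1580.8 − 1389.28 = 191.52
Syy = Σy² − (Σy)²/n = 461.33 − 417.698 = 43.632
b = Sxy/Sxx = 191.52/857.2 = 0.223425
SSE = Syy − b·Sxy = 43.632 − 0.223425·191.52 = 0.841624

0.8416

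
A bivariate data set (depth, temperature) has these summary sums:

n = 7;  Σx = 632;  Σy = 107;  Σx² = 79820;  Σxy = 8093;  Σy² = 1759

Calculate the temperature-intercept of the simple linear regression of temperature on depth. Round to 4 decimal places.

21.5042

Sxx = Σx² − (Σx)²/n = 79820 − 57060.571429 = 22759.428571
Sxy = Σxy − (Σx)(Σy)/n = 8093 − 9660.571429 = -1567.571429
b = Sxy/Sxx = -1567.571429/22759.428571 = -0.068876
a = ȳ − b·x̄ = 15.285714 − (-0.068876)·90.285714 = 21.504205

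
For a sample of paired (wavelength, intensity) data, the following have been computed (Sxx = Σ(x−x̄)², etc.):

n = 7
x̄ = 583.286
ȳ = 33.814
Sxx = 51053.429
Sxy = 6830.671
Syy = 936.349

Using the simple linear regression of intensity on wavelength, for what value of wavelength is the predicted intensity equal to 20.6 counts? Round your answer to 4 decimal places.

b = Sxy/Sxx = 6830.671/51053.429 = 0.133795
a = ȳ − b·x̄ = 33.814 − 0.133795·583.286 = -44.226493
Set a + b·x = 20.6: x = (20.6 − (-44.226493)) / 0.133795 = 484.522641

484.5226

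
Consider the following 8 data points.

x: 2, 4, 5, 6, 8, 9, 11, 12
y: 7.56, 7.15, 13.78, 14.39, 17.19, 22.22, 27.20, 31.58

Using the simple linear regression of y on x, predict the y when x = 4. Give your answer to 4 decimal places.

9.9203

n = 8, Σx = 57, Σy = 141.07, Σxy = 1214.62, Σx² = 491
Sxx = Σx² − (Σx)²/n = 491 − 406.125 = 84.875
Sxy = Σxy − (Σx)(Σy)/n = 1214.62 − 1005.12375 = 209.49625
b = Sxy/Sxx = 209.49625/84.875 = 2.468292
a = ȳ − b·x̄ = 17.63375 − 2.468292·7.125 = 0.047172
ŷ(4) = a + b·4 = 0.047172 + 2.468292·4 = 9.920339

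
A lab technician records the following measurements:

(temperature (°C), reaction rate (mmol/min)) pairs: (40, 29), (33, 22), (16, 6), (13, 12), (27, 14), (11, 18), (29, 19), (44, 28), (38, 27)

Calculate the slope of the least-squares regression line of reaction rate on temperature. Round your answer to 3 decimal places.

0.542

n = 9, Σx = 251, Σy = 175, Σxy = 5523, Σx² = 8185
Sxx = Σx² − (Σx)²/n = 8185 − 7000.111111 = 1184.888889
Sxy = Σxy − (Σx)(Σy)/n = 5523 − 4880.555556 = 642.444444
b = Sxy/Sxx = 642.444444/1184.888889 = 0.542198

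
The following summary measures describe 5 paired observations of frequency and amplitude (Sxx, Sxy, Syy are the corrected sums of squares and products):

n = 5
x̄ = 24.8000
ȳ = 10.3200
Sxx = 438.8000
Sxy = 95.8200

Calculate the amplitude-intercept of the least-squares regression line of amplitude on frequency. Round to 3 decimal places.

4.904

b = Sxy/Sxx = 95.82/438.8 = 0.218368
a = ȳ − b·x̄ = 10.32 − 0.218368·24.8 = 4.904467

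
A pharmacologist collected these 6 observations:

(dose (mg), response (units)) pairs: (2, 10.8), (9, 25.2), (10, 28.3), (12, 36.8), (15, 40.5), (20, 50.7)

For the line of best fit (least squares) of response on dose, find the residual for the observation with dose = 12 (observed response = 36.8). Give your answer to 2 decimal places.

n = 6, Σx = 68, Σy = 192.3, Σxy = 2594.5, Σx² = 954
Sxx = Σx² − (Σx)²/n = 954 − 770.666667 = 183.333333
Sxy = Σxy − (Σx)(Σy)/n = 2594.5 − 2179.4 = 415.1
b = Sxy/Sxx = 415.1/183.333333 = 2.264182
a = ȳ − b·x̄ = 32.05 − 2.264182·11.333333 = 6.389273
ŷ(12) = 6.389273 + 2.264182·12 = 33.559455
residual = y − ŷ = 36.8 − 33.559455 = 3.240545

3.24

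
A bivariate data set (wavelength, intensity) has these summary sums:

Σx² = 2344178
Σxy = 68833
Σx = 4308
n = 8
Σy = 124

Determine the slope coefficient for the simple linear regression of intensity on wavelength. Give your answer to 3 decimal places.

Sxx = Σx² − (Σx)²/n = 2344178 − 2319858 = 24320
Sxy = Σxy − (Σx)(Σy)/n = 68833 − 66774 = 2059
b = Sxy/Sxx = 2059/24320 = 0.084663

0.085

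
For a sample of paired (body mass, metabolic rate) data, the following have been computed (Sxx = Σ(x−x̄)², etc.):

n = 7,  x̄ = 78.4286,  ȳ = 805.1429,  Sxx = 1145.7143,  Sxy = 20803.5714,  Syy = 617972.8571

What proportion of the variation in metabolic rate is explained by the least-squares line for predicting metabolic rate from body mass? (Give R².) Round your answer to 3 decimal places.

R² = Sxy²/(Sxx·Syy) = (20803.5714)²/(1145.7143·617972.8571) = 0.611266

0.611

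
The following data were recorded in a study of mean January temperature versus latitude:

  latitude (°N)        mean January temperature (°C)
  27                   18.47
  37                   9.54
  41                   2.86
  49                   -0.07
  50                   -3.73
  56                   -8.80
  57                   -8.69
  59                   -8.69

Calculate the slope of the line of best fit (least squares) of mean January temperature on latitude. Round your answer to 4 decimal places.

n = 8, Σx = 376, Σy = 0.89, Σxy = -721.84, Σx² = 18546
Sxx = Σx² − (Σx)²/n = 18546 − 17672 = 874
Sxy = Σxy − (Σx)(Σy)/n = -721.84 − 41.83 = -763.67
b = Sxy/Sxx = -763.67/874 = -0.873764

-0.8738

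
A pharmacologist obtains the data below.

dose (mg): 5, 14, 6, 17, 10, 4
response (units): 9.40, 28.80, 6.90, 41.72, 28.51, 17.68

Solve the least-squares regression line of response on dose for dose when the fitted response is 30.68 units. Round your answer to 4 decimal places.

n = 6, Σx = 56, Σy = 133.01, Σxy = 1556.66, Σx² = 662
Sxx = Σx² − (Σx)²/n = 662 − 522.666667 = 139.333333
Sxy = Σxy − (Σx)(Σy)/n = 1556.66 − 1241.426667 = 315.233333
b = Sxy/Sxx = 315.233333/139.333333 = 2.262440
a = ȳ − b·x̄ = 22.168333 − 2.262440·9.333333 = 1.052225
Set a + b·x = 30.68: x = (30.68 − 1.052225) / 2.262440 = 13.095495

13.0955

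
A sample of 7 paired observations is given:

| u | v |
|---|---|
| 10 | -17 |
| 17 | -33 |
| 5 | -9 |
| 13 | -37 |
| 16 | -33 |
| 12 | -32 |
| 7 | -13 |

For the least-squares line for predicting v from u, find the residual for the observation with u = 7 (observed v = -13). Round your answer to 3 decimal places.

n = 7, Σx = 80, Σy = -174, Σxy = -2260, Σx² = 1032
Sxx = Σx² − (Σx)²/n = 1032 − 914.285714 = 117.714286
Sxy = Σxy − (Σx)(Σy)/n = -2260 − (-1988.571429) = -271.428571
b = Sxy/Sxx = -271.428571/117.714286 = -2.305825
a = ȳ − b·x̄ = -24.857143 − (-2.305825)·11.428571 = 1.495146
ŷ(7) = 1.495146 + (-2.305825)·7 = -14.645631
residual = y − ŷ = -13 − (-14.645631) = 1.645631

1.646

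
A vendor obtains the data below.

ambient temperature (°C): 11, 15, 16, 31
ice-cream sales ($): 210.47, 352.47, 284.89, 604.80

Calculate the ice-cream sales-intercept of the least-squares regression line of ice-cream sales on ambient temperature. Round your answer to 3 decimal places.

15.260

n = 4, Σx = 73, Σy = 1452.63, Σxy = 30909.26, Σx² = 1563
Sxx = Σx² − (Σx)²/n = 1563 − 1332.25 = 230.75
Sxy = Σxy − (Σx)(Σy)/n = 30909.26 − 26510.4975 = 4398.7625
b = Sxy/Sxx = 4398.7625/230.75 = 19.062893
a = ȳ − b·x̄ = 363.1575 − 19.062893·18.25 = 15.259707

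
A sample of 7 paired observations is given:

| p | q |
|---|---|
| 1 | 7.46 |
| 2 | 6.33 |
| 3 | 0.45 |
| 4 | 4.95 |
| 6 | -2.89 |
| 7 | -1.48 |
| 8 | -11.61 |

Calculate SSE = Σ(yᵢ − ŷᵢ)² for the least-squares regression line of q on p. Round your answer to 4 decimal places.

n = 7, Σx = 31, Σy = 3.21, Σxy = -79.31, Σx² = 179, Σy² = 265.7601
Sxx = Σx² − (Σx)²/n = 179 − 137.285714 = 41.714286
Sxy = Σxy − (Σx)(Σy)/n = -79.31 − 14.215714 = -93.525714
Syy = Σy² − (Σy)²/n = 265.7601 − 1.472014 = 264.288086
b = Sxy/Sxx = -93.525714/41.714286 = -2.242055
SSE = Syy − b·Sxy = 264.288086 − (-2.242055)·(-93.525714) = 54.598310

54.5983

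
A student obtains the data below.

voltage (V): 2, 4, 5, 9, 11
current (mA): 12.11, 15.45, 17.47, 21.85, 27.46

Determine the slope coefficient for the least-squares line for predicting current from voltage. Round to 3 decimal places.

n = 5, Σx = 31, Σy = 94.34, Σxy = 672.08, Σx² = 247
Sxx = Σx² − (Σx)²/n = 247 − 192.2 = 54.8
Sxy = Σxy − (Σx)(Σy)/n = 672.08 − 584.908 = 87.172
b = Sxy/Sxx = 87.172/54.8 = 1.590730

1.591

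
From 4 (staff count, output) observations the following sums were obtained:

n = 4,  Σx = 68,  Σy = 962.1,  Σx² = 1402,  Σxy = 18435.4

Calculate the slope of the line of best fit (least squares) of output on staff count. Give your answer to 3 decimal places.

8.454

Sxx = Σx² − (Σx)²/n = 1402 − 1156 = 246
Sxy = Σxy − (Σx)(Σy)/n = 18435.4 − 16355.7 = 2079.7
b = Sxy/Sxx = 2079.7/246 = 8.454065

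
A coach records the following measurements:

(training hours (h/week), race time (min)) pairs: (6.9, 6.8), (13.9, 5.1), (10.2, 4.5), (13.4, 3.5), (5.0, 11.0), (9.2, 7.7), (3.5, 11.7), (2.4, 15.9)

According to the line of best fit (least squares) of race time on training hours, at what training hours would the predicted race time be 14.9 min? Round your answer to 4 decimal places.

n = 8, Σx = 64.5, Σy = 66.2, Σxy = 415.56, Σx² = 652.07
Sxx = Σx² − (Σx)²/n = 652.07 − 520.03125 = 132.03875
Sxy = Σxy − (Σx)(Σy)/n = 415.56 − 533.7375 = -118.1775
b = Sxy/Sxx = -118.1775/132.03875 = -0.895021
a = ȳ − b·x̄ = 8.275 − (-0.895021)·8.0625 = 15.491110
Set a + b·x = 14.9: x = (14.9 − 15.491110) / (-0.895021) = 0.660442

0.6604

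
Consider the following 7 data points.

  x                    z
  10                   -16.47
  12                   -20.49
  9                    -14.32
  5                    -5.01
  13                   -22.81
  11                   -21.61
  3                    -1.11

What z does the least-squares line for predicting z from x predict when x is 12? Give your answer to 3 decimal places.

n = 7, Σx = 63, Σy = -101.82, Σxy = -1102.08, Σx² = 649
Sxx = Σx² − (Σx)²/n = 649 − 567 = 82
Sxy = Σxy − (Σx)(Σy)/n = -1102.08 − (-916.38) = -185.7
b = Sxy/Sxx = -185.7/82 = -2.264634
a = ȳ − b·x̄ = -14.545714 − (-2.264634)·9 = 5.835993
ŷ(12) = a + b·12 = 5.835993 + (-2.264634)·12 = -21.339617

-21.340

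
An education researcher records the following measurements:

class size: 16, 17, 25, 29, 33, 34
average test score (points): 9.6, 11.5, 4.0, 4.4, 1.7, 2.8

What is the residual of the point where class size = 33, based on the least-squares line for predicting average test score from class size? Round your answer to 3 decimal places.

-0.469

n = 6, Σx = 154, Σy = 34, Σxy = 728, Σx² = 4256
Sxx = Σx² − (Σx)²/n = 4256 − 3952.666667 = 303.333333
Sxy = Σxy − (Σx)(Σy)/n = 728 − 872.666667 = -144.666667
b = Sxy/Sxx = -144.666667/303.333333 = -0.476923
a = ȳ − b·x̄ = 5.666667 − (-0.476923)·25.666667 = 17.907692
ŷ(33) = 17.907692 + (-0.476923)·33 = 2.169231
residual = y − ŷ = 1.7 − 2.169231 = -0.469231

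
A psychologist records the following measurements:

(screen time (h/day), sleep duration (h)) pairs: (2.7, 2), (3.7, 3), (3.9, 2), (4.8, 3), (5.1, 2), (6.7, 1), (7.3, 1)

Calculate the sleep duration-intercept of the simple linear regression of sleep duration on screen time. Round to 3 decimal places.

n = 7, Σx = 34.2, Σy = 14, Σxy = 62.9, Σx² = 183.42
Sxx = Σx² − (Σx)²/n = 183.42 − 167.091429 = 16.328571
Sxy = Σxy − (Σx)(Σy)/n = 62.9 − 68.4 = -5.5
b = Sxy/Sxx = -5.5/16.328571 = -0.336833
a = ȳ − b·x̄ = 2 − (-0.336833)·4.885714 = 3.645669

3.646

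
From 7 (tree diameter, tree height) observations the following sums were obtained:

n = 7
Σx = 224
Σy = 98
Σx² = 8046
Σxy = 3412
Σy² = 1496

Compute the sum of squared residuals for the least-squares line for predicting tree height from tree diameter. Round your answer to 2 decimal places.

Sxx = Σx² − (Σx)²/n = 8046 − 7168 = 878
Sxy = Σxy − (Σx)(Σy)/n = 3412 − 3136 = 276
Syy = Σy² − (Σy)²/n = 1496 − 1372 = 124
b = Sxy/Sxx = 276/878 = 0.314351
SSE = Syy − b·Sxy = 124 − 0.314351·276 = 37.239180

37.24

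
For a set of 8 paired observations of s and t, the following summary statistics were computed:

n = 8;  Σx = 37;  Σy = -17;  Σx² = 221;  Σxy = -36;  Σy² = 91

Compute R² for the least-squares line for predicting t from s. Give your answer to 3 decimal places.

Sxx = Σx² − (Σx)²/n = 221 − 171.125 = 49.875
Sxy = Σxy − (Σx)(Σy)/n = -36 − (-78.625) = 42.625
Syy = Σy² − (Σy)²/n = 91 − 36.125 = 54.875
R² = Sxy²/(Sxx·Syy) = (42.625)²/(49.875·54.875) = 0.663852

0.664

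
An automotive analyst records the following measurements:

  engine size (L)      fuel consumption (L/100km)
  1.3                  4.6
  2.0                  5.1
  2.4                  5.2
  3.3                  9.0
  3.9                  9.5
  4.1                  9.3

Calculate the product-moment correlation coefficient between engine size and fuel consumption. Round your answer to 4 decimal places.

0.9524

n = 6, Σx = 17, Σy = 42.7, Σxy = 133.54, Σx² = 54.36, Σy² = 331.95
Sxx = Σx² − (Σx)²/n = 54.36 − 48.166667 = 6.193333
Sxy = Σxy − (Σx)(Σy)/n = 133.54 − 120.983333 = 12.556667
Syy = Σy² − (Σy)²/n = 331.95 − 303.881667 = 28.068333
r = Sxy/√(Sxx·Syy) = 12.556667/√(173.836544) = 12.556667/13.184709 = 0.952366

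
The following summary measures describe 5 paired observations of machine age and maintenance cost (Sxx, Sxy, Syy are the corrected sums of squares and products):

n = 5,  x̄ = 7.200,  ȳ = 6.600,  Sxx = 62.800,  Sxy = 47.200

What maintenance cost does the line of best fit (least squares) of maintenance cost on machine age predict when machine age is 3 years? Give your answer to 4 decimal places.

3.4433

b = Sxy/Sxx = 47.2/62.8 = 0.751592
a = ȳ − b·x̄ = 6.6 − 0.751592·7.2 = 1.188535
ŷ(3) = a + b·3 = 1.188535 + 0.751592·3 = 3.443312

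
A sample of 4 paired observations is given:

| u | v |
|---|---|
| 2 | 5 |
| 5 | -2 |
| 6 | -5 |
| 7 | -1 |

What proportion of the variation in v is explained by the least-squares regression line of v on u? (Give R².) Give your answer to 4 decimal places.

0.6554

n = 4, Σx = 20, Σy = -3, Σxy = -37, Σx² = 114, Σy² = 55
Sxx = Σx² − (Σx)²/n = 114 − 100 = 14
Sxy = Σxy − (Σx)(Σy)/n = -37 − (-15) = -22
Syy = Σy² − (Σy)²/n = 55 − 2.25 = 52.75
R² = Sxy²/(Sxx·Syy) = (-22)²/(14·52.75) = 0.655383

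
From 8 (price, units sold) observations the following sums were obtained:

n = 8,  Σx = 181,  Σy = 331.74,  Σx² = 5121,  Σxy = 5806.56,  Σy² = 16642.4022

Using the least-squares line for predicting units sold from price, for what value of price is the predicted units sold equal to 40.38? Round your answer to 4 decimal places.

23.2816

Sxx = Σx² − (Σx)²/n = 5121 − 4095.125 = 1025.875
Sxy = Σxy − (Σx)(Σy)/n = 5806.56 − 7505.6175 = -1699.0575
b = Sxy/Sxx = -1699.0575/1025.875 = -1.656203
a = ȳ − b·x̄ = 41.4675 − (-1.656203)·22.625 = 78.939098
Set a + b·x = 40.38: x = (40.38 − 78.939098) / (-1.656203) = 23.281622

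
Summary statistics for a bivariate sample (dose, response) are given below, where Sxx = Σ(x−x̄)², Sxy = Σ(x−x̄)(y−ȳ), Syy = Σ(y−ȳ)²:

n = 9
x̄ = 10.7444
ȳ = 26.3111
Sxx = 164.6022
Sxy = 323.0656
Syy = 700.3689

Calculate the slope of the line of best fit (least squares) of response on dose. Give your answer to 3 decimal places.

1.963

b = Sxy/Sxx = 323.0656/164.6022 = 1.962705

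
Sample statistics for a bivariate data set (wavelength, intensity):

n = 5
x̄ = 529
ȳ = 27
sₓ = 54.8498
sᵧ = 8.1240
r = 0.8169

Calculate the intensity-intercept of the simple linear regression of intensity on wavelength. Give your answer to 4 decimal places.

b = r · sᵧ/sₓ = 0.8169 · 8.124/54.8498 = 0.120994
a = ȳ − b·x̄ = 27 − 0.120994·529 = -37.005815

-37.0058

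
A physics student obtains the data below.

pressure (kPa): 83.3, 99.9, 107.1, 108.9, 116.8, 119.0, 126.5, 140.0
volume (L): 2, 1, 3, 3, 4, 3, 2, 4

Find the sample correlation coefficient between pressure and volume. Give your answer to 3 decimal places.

n = 8, Σx = 901.5, Σy = 22, Σxy = 2551.7, Σx² = 103654.01, Σy² = 68
Sxx = Σx² − (Σx)²/n = 103654.01 − 101587.78125 = 2066.22875
Sxy = Σxy − (Σx)(Σy)/n = 2551.7 − 2479.125 = 72.575
Syy = Σy² − (Σy)²/n = 68 − 60.5 = 7.5
r = Sxy/√(Sxx·Syy) = 72.575/√(15496.715625) = 72.575/124.485805 = 0.582998

0.583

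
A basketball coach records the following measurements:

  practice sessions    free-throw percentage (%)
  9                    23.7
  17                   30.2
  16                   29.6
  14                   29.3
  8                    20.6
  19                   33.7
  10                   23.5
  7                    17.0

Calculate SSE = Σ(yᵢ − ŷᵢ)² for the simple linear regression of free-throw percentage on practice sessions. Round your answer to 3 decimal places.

n = 8, Σx = 100, Σy = 207.6, Σxy = 2769.6, Σx² = 1396, Σy² = 5609.68
Sxx = Σx² − (Σx)²/n = 1396 − 1250 = 146
Sxy = Σxy − (Σx)(Σy)/n = 2769.6 − 2595 = 174.6
Syy = Σy² − (Σy)²/n = 5609.68 − 5387.22 = 222.46
b = Sxy/Sxx = 174.6/146 = 1.195890
SSE = Syy − b·Sxy = 222.46 − 1.195890·174.6 = 13.657534

13.658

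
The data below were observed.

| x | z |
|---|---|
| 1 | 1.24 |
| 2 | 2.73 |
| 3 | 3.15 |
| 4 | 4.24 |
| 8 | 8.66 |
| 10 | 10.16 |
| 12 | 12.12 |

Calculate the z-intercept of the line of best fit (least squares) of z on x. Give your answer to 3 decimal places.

n = 7, Σx = 40, Σy = 42.3, Σxy = 349.43, Σx² = 338
Sxx = Σx² − (Σx)²/n = 338 − 228.571429 = 109.428571
Sxy = Σxy − (Σx)(Σy)/n = 349.43 − 241.714286 = 107.715714
b = Sxy/Sxx = 107.715714/109.428571 = 0.984347
a = ȳ − b·x̄ = 6.042857 − 0.984347·5.714286 = 0.418016

0.418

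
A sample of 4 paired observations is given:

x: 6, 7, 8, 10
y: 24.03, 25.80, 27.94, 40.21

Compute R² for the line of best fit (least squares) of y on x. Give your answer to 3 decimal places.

n = 4, Σx = 31, Σy = 117.98, Σxy = 950.4, Σx² = 249, Σy² = 3640.5686
Sxx = Σx² − (Σx)²/n = 249 − 240.25 = 8.75
Sxy = Σxy − (Σx)(Σy)/n = 950.4 − 914.345 = 36.055
Syy = Σy² − (Σy)²/n = 3640.5686 − 3479.8201 = 160.7485
R² = Sxy²/(Sxx·Syy) = (36.055)²/(8.75·160.7485) = 0.924221

0.924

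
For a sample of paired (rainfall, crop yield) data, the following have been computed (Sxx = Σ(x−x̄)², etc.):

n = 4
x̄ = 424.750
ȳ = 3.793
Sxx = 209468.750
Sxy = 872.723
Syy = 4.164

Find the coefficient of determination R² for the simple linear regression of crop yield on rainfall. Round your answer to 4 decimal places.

0.8732

R² = Sxy²/(Sxx·Syy) = (872.723)²/(209468.75·4.164) = 0.873218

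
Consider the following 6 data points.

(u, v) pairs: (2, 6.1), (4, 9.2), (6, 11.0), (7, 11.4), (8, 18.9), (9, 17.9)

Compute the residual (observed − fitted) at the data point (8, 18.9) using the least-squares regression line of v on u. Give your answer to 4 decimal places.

n = 6, Σx = 36, Σy = 74.5, Σxy = 507.1, Σx² = 250
Sxx = Σx² − (Σx)²/n = 250 − 216 = 34
Sxy = Σxy − (Σx)(Σy)/n = 507.1 − 447 = 60.1
b = Sxy/Sxx = 60.1/34 = 1.767647
a = ȳ − b·x̄ = 12.416667 − 1.767647·6 = 1.810784
ŷ(8) = 1.810784 + 1.767647·8 = 15.951961
residual = y − ŷ = 18.9 − 15.951961 = 2.948039

2.9480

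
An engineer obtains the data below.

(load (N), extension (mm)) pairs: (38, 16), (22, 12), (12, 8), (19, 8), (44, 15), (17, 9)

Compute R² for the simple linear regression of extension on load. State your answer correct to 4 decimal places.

n = 6, Σx = 152, Σy = 68, Σxy = 1933, Σx² = 4658, Σy² = 834
Sxx = Σx² − (Σx)²/n = 4658 − 3850.666667 = 807.333333
Sxy = Σxy − (Σx)(Σy)/n = 1933 − 1722.666667 = 210.333333
Syy = Σy² − (Σy)²/n = 834 − 770.666667 = 63.333333
R² = Sxy²/(Sxx·Syy) = (210.333333)²/(807.333333·63.333333) = 0.865229

0.8652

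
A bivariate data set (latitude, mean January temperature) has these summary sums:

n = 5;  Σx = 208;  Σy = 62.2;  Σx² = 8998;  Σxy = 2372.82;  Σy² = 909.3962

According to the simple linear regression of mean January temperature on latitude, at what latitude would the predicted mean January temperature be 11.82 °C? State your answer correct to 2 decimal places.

42.60

Sxx = Σx² − (Σx)²/n = 8998 − 8652.8 = 345.2
Sxy = Σxy − (Σx)(Σy)/n = 2372.82 − 2587.52 = -214.7
b = Sxy/Sxx = -214.7/345.2 = -0.621958
a = ȳ − b·x̄ = 12.44 − (-0.621958)·41.6 = 38.313465
Set a + b·x = 11.82: x = (11.82 − 38.313465) / (-0.621958) = 42.596851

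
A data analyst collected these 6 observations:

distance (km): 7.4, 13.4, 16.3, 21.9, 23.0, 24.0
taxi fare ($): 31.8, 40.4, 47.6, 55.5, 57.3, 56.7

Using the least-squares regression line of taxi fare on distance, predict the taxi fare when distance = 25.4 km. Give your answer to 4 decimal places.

n = 6, Σx = 106, Σy = 289.3, Σxy = 5446.71, Σx² = 2084.62
Sxx = Σx² − (Σx)²/n = 2084.62 − 1872.666667 = 211.953333
Sxy = Σxy − (Σx)(Σy)/n = 5446.71 − 5110.966667 = 335.743333
b = Sxy/Sxx = 335.743333/211.953333 = 1.584044
a = ȳ − b·x̄ = 48.216667 − 1.584044·17.666667 = 20.231895
ŷ(25.4) = a + b·25.4 = 20.231895 + 1.584044·25.4 = 60.466604

60.4666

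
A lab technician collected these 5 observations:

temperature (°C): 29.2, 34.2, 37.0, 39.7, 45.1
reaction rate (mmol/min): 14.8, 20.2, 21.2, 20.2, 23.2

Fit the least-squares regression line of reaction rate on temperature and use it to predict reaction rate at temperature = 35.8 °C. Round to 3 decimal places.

19.338

n = 5, Σx = 185.2, Σy = 99.6, Σxy = 3755.66, Σx² = 7001.38
Sxx = Σx² − (Σx)²/n = 7001.38 − 6859.808 = 141.572
Sxy = Σxy − (Σx)(Σy)/n = 3755.66 − 3689.184 = 66.476
b = Sxy/Sxx = 66.476/141.572 = 0.469556
a = ȳ − b·x̄ = 19.92 − 0.469556·37.04 = 2.527641
ŷ(35.8) = a + b·35.8 = 2.527641 + 0.469556·35.8 = 19.337750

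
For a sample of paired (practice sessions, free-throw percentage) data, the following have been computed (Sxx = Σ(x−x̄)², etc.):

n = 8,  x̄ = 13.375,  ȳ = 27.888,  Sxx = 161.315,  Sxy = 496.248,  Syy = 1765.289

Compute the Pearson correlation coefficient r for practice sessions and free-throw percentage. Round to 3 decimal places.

r = Sxy/√(Sxx·Syy) = 496.248/√(284767.595035) = 496.248/533.636201 = 0.929937

0.930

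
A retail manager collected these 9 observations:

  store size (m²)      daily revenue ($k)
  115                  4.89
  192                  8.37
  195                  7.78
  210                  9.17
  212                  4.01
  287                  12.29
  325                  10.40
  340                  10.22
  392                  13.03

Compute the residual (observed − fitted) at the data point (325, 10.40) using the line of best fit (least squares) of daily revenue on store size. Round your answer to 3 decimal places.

-0.540

n = 9, Σx = 2268, Σy = 80.16, Σxy = 21952.1, Σx² = 634416
Sxx = Σx² − (Σx)²/n = 634416 − 571536 = 62880
Sxy = Σxy − (Σx)(Σy)/n = 21952.1 − 20200.32 = 1751.78
b = Sxy/Sxx = 1751.78/62880 = 0.027859
a = ȳ − b·x̄ = 8.906667 − 0.027859·252 = 1.886174
ŷ(325) = 1.886174 + 0.027859·325 = 10.940381
residual = y − ŷ = 10.40 − 10.940381 = -0.540381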